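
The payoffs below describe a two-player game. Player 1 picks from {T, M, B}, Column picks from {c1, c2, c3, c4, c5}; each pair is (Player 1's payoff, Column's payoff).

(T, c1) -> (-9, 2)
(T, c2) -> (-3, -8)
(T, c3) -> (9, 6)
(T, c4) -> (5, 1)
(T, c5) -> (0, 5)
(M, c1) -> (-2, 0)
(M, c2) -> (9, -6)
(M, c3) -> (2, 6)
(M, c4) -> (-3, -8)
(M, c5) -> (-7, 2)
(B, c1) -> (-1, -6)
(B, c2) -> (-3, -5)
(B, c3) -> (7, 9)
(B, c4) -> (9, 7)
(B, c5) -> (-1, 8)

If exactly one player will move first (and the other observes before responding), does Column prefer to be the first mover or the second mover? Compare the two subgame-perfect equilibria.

If Player 1 leads: Column's best replies are T→c3, M→c3, B→c3; Player 1's induced payoffs 9, 2, 7; outcome (T, c3), payoffs (9, 6).
If Column leads: Player 1's best replies are c1→B, c2→M, c3→T, c4→B, c5→T; Column's induced payoffs -6, -6, 6, 7, 5; outcome (B, c4), payoffs (9, 7).
Column gets 7 moving first and 6 moving second, so Column prefers to move first.

first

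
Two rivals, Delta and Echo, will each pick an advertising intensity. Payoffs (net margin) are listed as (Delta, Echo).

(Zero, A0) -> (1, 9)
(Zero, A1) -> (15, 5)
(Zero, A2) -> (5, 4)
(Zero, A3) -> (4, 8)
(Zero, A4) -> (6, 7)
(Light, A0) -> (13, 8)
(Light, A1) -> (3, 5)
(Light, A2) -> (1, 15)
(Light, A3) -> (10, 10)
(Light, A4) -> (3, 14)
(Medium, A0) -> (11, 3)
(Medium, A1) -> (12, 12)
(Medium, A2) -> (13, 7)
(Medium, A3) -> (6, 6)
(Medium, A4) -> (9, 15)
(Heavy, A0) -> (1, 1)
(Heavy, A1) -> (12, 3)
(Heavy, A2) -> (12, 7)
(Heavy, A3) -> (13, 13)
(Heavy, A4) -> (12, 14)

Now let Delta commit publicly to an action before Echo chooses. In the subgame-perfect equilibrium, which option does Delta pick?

Work backward from Echo's decision.
- Zero → Echo plays A0 (best of 9, 5, 4, 8, 7); Delta gets 1.
- Light → Echo plays A2 (best of 8, 5, 15, 10, 14); Delta gets 1.
- Medium → Echo plays A4 (best of 3, 12, 7, 6, 15); Delta gets 9.
- Heavy → Echo plays A4 (best of 1, 3, 7, 13, 14); Delta gets 12.
Maximizing over 1, 1, 9, 12, Delta chooses Heavy. Subgame-perfect outcome: (Heavy, A4) with payoffs (12, 14).

Heavy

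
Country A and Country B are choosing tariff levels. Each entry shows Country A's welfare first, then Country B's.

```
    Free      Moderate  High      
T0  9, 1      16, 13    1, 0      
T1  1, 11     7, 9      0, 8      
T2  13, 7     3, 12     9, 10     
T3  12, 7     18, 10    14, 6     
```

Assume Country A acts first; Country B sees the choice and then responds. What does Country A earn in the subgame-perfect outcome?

Work backward from Country B's decision.
- T0 → Country B plays Moderate (best of 1, 13, 0); Country A gets 16.
- T1 → Country B plays Free (best of 11, 9, 8); Country A gets 1.
- T2 → Country B plays Moderate (best of 7, 12, 10); Country A gets 3.
- T3 → Country B plays Moderate (best of 7, 10, 6); Country A gets 18.
Country A's induced payoffs are 16, 1, 3, 18, so Country A commits to T3. Subgame-perfect outcome: (T3, Moderate) with payoffs (18, 10).

18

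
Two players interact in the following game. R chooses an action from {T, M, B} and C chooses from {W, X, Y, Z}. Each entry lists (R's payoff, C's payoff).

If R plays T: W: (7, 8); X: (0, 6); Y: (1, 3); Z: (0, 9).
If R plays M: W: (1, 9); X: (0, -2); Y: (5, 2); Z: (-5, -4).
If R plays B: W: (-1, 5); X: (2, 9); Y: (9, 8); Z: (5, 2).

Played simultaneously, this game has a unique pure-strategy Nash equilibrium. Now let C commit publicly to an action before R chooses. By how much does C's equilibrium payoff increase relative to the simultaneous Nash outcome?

0

R best-responds to each possible C move:
- W: R compares 7, 1, -1 and picks T; C would get 8.
- X: R compares 0, 0, 2 and picks B; C would get 9.
- Y: R compares 1, 5, 9 and picks B; C would get 8.
- Z: R compares 0, -5, 5 and picks B; C would get 2.
C's induced payoffs are 8, 9, 8, 2, so C commits to X. Subgame-perfect outcome: (B, X) with payoffs (2, 9).
Now find the simultaneous Nash equilibrium.
R's best replies: W→T; X→B; Y→B; Z→B.
C's best replies: T→Z; M→W; B→X.
Only (B, X) has each player best-responding; Nash payoffs (2, 9).
C's commitment gain: 9 − 9 = 0.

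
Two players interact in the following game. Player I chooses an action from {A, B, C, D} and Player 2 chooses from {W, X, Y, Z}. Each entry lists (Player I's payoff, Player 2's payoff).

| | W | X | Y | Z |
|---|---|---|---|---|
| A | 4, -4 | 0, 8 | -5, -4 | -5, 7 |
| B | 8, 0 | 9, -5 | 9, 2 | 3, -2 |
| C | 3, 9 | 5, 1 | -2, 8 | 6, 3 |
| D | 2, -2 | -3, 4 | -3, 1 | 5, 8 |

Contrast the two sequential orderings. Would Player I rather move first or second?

If Player I leads: Player 2's best replies are A→X, B→Y, C→W, D→Z; Player I's induced payoffs 0, 9, 3, 5; outcome (B, Y), payoffs (9, 2).
If Player 2 leads: Player I's best replies are W→B, X→B, Y→B, Z→C; Player 2's induced payoffs 0, -5, 2, 3; outcome (C, Z), payoffs (6, 3).
Player I gets 9 moving first and 6 moving second, so Player I prefers to move first.

first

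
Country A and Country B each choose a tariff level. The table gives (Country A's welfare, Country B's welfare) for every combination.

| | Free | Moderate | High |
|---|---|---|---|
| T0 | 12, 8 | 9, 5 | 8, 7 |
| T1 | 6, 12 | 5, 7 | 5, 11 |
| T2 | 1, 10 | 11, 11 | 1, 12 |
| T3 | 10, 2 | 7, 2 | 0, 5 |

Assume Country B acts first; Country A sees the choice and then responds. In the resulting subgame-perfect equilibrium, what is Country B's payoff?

11

Country A best-responds to each possible Country B move:
- Free → Country A plays T0 (best of 12, 6, 1, 10); Country B gets 8.
- Moderate → Country A plays T2 (best of 9, 5, 11, 7); Country B gets 11.
- High → Country A plays T0 (best of 8, 5, 1, 0); Country B gets 7.
Among 8, 11, 7, the best is 11 at Moderate. Subgame-perfect outcome: (T2, Moderate) with payoffs (11, 11).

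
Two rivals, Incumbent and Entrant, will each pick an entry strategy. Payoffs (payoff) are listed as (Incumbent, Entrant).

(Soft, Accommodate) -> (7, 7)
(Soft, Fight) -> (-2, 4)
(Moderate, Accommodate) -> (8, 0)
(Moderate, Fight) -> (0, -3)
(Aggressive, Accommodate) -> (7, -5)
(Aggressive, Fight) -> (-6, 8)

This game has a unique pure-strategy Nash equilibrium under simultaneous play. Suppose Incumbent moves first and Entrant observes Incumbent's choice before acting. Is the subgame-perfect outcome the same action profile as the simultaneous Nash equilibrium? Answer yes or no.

Backward induction with Incumbent moving first.
- Soft: Entrant compares 7, 4 and picks Accommodate; Incumbent would get 7.
- Moderate: Entrant compares 0, -3 and picks Accommodate; Incumbent would get 8.
- Aggressive: Entrant compares -5, 8 and picks Fight; Incumbent would get -6.
Maximizing over 7, 8, -6, Incumbent chooses Moderate. Subgame-perfect outcome: (Moderate, Accommodate) with payoffs (8, 0).
Now find the simultaneous Nash equilibrium.
Incumbent's best replies: Accommodate→Moderate; Fight→Moderate.
Entrant's best replies: Soft→Accommodate; Moderate→Accommodate; Aggressive→Fight.
The unique mutual best reply is (Moderate, Accommodate), giving (8, 0).
Sequential outcome (Moderate, Accommodate) coincides with the Nash profile (Moderate, Accommodate).

yes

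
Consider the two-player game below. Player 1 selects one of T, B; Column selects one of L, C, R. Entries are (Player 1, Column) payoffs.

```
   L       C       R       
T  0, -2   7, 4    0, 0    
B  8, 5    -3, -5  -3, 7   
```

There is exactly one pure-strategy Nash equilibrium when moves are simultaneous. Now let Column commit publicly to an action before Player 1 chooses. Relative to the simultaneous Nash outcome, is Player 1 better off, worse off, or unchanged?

better off

Backward induction with Column moving first.
- L: BR = B, leader payoff 5.
- C: BR = T, leader payoff 4.
- R: BR = T, leader payoff 0.
Maximizing over 5, 4, 0, Column chooses L. Subgame-perfect outcome: (B, L) with payoffs (8, 5).
Now find the simultaneous Nash equilibrium.
Player 1's best replies: L→B; C→T; R→T.
Column's best replies: T→C; B→R.
The unique mutual best reply is (T, C), giving (7, 4).
Player 1 earns 8 sequentially versus 7 at the Nash outcome: better off.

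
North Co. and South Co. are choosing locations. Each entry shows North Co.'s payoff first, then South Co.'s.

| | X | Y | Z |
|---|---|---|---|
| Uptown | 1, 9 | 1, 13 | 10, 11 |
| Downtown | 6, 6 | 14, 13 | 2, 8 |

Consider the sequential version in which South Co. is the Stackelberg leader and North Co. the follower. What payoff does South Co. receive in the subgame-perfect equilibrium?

13

North Co. best-responds to each possible South Co. move:
- X → North Co. plays Downtown (best of 1, 6); South Co. gets 6.
- Y → North Co. plays Downtown (best of 1, 14); South Co. gets 13.
- Z → North Co. plays Uptown (best of 10, 2); South Co. gets 11.
Among 6, 13, 11, the best is 13 at Y. Subgame-perfect outcome: (Downtown, Y) with payoffs (14, 13).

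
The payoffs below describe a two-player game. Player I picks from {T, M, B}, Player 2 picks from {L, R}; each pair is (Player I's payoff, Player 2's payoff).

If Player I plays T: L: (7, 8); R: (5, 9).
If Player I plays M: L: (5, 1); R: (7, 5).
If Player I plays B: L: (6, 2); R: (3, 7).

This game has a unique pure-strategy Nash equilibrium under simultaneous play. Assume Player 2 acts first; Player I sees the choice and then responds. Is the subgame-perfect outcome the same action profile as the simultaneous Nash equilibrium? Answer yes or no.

no

Player I best-responds to each possible Player 2 move:
- L → Player I plays T (best of 7, 5, 6); Player 2 gets 8.
- R → Player I plays M (best of 5, 7, 3); Player 2 gets 5.
Among 8, 5, the best is 8 at L. Subgame-perfect outcome: (T, L) with payoffs (7, 8).
Now find the simultaneous Nash equilibrium.
Player I's best replies: L→T; R→M.
Player 2's best replies: T→R; M→R; B→R.
The unique mutual best reply is (M, R), giving (7, 5).
Sequential outcome (T, L) differs from the Nash profile (M, R).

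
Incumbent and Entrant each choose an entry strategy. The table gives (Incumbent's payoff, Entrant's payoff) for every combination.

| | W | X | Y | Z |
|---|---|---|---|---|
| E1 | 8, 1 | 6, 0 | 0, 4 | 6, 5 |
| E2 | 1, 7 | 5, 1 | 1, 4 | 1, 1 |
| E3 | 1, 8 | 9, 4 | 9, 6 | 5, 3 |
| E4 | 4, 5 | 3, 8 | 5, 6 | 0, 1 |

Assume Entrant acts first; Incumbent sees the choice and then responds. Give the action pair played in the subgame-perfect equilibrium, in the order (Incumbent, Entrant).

Incumbent best-responds to each possible Entrant move:
- W: Incumbent compares 8, 1, 1, 4 and picks E1; Entrant would get 1.
- X: Incumbent compares 6, 5, 9, 3 and picks E3; Entrant would get 4.
- Y: Incumbent compares 0, 1, 9, 5 and picks E3; Entrant would get 6.
- Z: Incumbent compares 6, 1, 5, 0 and picks E1; Entrant would get 5.
Entrant's induced payoffs are 1, 4, 6, 5, so Entrant commits to Y. Subgame-perfect outcome: (E3, Y) with payoffs (9, 6).

(E3, Y)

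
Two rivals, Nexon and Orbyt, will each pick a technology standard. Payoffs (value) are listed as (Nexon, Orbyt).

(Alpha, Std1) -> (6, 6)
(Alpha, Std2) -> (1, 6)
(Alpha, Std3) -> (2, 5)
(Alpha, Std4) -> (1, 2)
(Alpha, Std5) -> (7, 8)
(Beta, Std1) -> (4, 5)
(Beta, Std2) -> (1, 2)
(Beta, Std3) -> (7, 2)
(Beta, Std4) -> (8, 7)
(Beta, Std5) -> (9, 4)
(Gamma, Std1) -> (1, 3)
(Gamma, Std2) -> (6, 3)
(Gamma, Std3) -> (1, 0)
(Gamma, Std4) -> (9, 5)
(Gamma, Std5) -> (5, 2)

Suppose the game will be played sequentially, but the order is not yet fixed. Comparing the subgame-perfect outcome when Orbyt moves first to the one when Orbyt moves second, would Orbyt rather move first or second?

first

If Nexon leads: Orbyt's best replies are Alpha→Std5, Beta→Std4, Gamma→Std4; Nexon's induced payoffs 7, 8, 9; outcome (Gamma, Std4), payoffs (9, 5).
If Orbyt leads: Nexon's best replies are Std1→Alpha, Std2→Gamma, Std3→Beta, Std4→Gamma, Std5→Beta; Orbyt's induced payoffs 6, 3, 2, 5, 4; outcome (Alpha, Std1), payoffs (6, 6).
Orbyt gets 6 moving first and 5 moving second, so Orbyt prefers to move first.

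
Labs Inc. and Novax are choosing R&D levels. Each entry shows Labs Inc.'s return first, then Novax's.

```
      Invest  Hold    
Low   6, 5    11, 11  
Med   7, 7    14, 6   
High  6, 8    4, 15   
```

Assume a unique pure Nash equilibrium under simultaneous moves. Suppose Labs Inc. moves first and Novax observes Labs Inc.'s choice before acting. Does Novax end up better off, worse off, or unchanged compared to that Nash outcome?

Solve by backward induction (Labs Inc. leads).
- Low → Novax plays Hold (best of 5, 11); Labs Inc. gets 11.
- Med → Novax plays Invest (best of 7, 6); Labs Inc. gets 7.
- High → Novax plays Hold (best of 8, 15); Labs Inc. gets 4.
Labs Inc.'s induced payoffs are 11, 7, 4, so Labs Inc. commits to Low. Subgame-perfect outcome: (Low, Hold) with payoffs (11, 11).
For the simultaneous game, intersect best replies.
Labs Inc.'s best replies: Invest→Med; Hold→Med.
Novax's best replies: Low→Hold; Med→Invest; High→Hold.
Only (Med, Invest) has each player best-responding; Nash payoffs (7, 7).
Novax earns 11 sequentially versus 7 at the Nash outcome: better off.

better off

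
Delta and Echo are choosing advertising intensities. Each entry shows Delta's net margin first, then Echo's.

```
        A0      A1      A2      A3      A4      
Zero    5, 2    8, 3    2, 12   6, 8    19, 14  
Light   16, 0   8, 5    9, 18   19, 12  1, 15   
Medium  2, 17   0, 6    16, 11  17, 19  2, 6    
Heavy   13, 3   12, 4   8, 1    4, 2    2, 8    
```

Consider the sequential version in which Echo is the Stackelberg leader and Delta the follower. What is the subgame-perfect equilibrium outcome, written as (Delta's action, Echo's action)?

Solve by backward induction (Echo leads).
- A0 → Delta plays Light (best of 5, 16, 2, 13); Echo gets 0.
- A1 → Delta plays Heavy (best of 8, 8, 0, 12); Echo gets 4.
- A2 → Delta plays Medium (best of 2, 9, 16, 8); Echo gets 11.
- A3 → Delta plays Light (best of 6, 19, 17, 4); Echo gets 12.
- A4 → Delta plays Zero (best of 19, 1, 2, 2); Echo gets 14.
Echo's induced payoffs are 0, 4, 11, 12, 14, so Echo commits to A4. Subgame-perfect outcome: (Zero, A4) with payoffs (19, 14).

(Zero, A4)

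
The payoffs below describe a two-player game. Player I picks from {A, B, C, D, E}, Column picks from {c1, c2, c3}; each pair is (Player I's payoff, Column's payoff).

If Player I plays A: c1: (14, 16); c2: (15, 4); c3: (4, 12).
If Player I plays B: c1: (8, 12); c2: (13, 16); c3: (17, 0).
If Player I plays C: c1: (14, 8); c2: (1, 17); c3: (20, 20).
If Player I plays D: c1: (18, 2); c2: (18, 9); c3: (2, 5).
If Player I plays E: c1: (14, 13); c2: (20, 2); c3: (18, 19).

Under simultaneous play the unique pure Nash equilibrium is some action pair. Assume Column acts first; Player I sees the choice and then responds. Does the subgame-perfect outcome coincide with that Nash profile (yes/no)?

Player I best-responds to each possible Column move:
- c1: BR = D, leader payoff 2.
- c2: BR = E, leader payoff 2.
- c3: BR = C, leader payoff 20.
Maximizing over 2, 2, 20, Column chooses c3. Subgame-perfect outcome: (C, c3) with payoffs (20, 20).
For the simultaneous game, intersect best replies.
Player I's best replies: c1→D; c2→E; c3→C.
Column's best replies: A→c1; B→c2; C→c3; D→c2; E→c3.
The unique mutual best reply is (C, c3), giving (20, 20).
Sequential outcome (C, c3) coincides with the Nash profile (C, c3).

yes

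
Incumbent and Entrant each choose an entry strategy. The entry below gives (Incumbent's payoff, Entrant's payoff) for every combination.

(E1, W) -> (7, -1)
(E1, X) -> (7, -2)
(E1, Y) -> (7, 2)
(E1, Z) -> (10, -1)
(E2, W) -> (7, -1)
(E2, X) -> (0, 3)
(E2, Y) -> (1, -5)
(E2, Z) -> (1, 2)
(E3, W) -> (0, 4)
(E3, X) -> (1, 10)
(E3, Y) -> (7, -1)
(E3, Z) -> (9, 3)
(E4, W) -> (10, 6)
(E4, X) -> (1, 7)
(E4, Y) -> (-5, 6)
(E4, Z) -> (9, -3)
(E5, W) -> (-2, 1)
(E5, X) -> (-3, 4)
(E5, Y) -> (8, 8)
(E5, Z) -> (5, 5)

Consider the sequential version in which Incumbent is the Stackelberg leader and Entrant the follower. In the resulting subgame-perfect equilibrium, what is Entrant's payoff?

Solve by backward induction (Incumbent leads).
- E1: BR = Y, leader payoff 7.
- E2: BR = X, leader payoff 0.
- E3: BR = X, leader payoff 1.
- E4: BR = X, leader payoff 1.
- E5: BR = Y, leader payoff 8.
Among 7, 0, 1, 1, 8, the best is 8 at E5. Subgame-perfect outcome: (E5, Y) with payoffs (8, 8).

8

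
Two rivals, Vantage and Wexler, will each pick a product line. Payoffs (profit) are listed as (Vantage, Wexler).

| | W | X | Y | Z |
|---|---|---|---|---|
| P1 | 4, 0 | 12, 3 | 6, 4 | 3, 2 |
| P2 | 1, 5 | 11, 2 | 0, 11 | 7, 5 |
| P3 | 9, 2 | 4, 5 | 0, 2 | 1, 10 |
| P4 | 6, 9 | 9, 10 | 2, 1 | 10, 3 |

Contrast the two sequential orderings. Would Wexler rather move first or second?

If Vantage leads: Wexler's best replies are P1→Y, P2→Y, P3→Z, P4→X; Vantage's induced payoffs 6, 0, 1, 9; outcome (P4, X), payoffs (9, 10).
If Wexler leads: Vantage's best replies are W→P3, X→P1, Y→P1, Z→P4; Wexler's induced payoffs 2, 3, 4, 3; outcome (P1, Y), payoffs (6, 4).
Wexler gets 4 moving first and 10 moving second, so Wexler prefers to move second.

second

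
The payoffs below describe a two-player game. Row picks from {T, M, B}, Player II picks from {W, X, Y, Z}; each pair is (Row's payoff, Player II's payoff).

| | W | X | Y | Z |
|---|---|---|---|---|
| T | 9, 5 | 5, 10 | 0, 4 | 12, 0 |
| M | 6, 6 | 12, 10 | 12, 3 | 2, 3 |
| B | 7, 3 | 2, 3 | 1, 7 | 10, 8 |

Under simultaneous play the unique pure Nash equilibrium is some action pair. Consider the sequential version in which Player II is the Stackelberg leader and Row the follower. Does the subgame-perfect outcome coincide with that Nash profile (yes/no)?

Row best-responds to each possible Player II move:
- W: BR = T, leader payoff 5.
- X: BR = M, leader payoff 10.
- Y: BR = M, leader payoff 3.
- Z: BR = T, leader payoff 0.
Among 5, 10, 3, 0, the best is 10 at X. Subgame-perfect outcome: (M, X) with payoffs (12, 10).
Now find the simultaneous Nash equilibrium.
Row's best replies: W→T; X→M; Y→M; Z→T.
Player II's best replies: T→X; M→X; B→Z.
Only (M, X) has each player best-responding; Nash payoffs (12, 10).
Sequential outcome (M, X) coincides with the Nash profile (M, X).

yes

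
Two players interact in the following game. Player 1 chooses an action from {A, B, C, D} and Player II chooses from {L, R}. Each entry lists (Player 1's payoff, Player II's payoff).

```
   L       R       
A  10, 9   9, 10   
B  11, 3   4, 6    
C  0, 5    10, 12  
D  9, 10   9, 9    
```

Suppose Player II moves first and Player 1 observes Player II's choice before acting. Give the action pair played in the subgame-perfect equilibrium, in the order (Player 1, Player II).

(C, R)

Solve by backward induction (Player II leads).
- L → Player 1 plays B (best of 10, 11, 0, 9); Player II gets 3.
- R → Player 1 plays C (best of 9, 4, 10, 9); Player II gets 12.
Player II's induced payoffs are 3, 12, so Player II commits to R. Subgame-perfect outcome: (C, R) with payoffs (10, 12).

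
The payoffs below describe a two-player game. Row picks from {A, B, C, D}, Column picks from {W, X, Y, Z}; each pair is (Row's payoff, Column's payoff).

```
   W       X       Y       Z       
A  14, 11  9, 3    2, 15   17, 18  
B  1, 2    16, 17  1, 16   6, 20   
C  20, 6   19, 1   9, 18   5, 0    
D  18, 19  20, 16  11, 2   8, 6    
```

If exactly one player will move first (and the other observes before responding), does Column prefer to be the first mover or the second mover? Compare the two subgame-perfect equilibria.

If Row leads: Column's best replies are A→Z, B→Z, C→Y, D→W; Row's induced payoffs 17, 6, 9, 18; outcome (D, W), payoffs (18, 19).
If Column leads: Row's best replies are W→C, X→D, Y→D, Z→A; Column's induced payoffs 6, 16, 2, 18; outcome (A, Z), payoffs (17, 18).
Column gets 18 moving first and 19 moving second, so Column prefers to move second.

second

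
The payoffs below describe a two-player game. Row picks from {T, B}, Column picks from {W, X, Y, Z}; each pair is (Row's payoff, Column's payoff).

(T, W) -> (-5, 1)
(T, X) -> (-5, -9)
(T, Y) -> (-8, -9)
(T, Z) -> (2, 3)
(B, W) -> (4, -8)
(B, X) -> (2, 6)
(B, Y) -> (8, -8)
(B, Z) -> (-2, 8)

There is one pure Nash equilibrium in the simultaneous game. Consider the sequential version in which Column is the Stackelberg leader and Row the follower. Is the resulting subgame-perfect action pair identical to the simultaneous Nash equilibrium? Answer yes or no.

no

Solve by backward induction (Column leads).
- W → Row plays B (best of -5, 4); Column gets -8.
- X → Row plays B (best of -5, 2); Column gets 6.
- Y → Row plays B (best of -8, 8); Column gets -8.
- Z → Row plays T (best of 2, -2); Column gets 3.
Column's induced payoffs are -8, 6, -8, 3, so Column commits to X. Subgame-perfect outcome: (B, X) with payoffs (2, 6).
For the simultaneous game, intersect best replies.
Row's best replies: W→B; X→B; Y→B; Z→T.
Column's best replies: T→Z; B→Z.
Only (T, Z) has each player best-responding; Nash payoffs (2, 3).
Sequential outcome (B, X) differs from the Nash profile (T, Z).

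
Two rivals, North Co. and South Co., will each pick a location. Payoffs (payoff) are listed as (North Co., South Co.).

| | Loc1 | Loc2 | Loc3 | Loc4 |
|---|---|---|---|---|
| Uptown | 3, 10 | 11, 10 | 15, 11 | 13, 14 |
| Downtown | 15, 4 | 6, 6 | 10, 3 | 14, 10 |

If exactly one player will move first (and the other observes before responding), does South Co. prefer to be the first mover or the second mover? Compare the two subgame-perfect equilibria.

first

If North Co. leads: South Co.'s best replies are Uptown→Loc4, Downtown→Loc4; North Co.'s induced payoffs 13, 14; outcome (Downtown, Loc4), payoffs (14, 10).
If South Co. leads: North Co.'s best replies are Loc1→Downtown, Loc2→Uptown, Loc3→Uptown, Loc4→Downtown; South Co.'s induced payoffs 4, 10, 11, 10; outcome (Uptown, Loc3), payoffs (15, 11).
South Co. gets 11 moving first and 10 moving second, so South Co. prefers to move first.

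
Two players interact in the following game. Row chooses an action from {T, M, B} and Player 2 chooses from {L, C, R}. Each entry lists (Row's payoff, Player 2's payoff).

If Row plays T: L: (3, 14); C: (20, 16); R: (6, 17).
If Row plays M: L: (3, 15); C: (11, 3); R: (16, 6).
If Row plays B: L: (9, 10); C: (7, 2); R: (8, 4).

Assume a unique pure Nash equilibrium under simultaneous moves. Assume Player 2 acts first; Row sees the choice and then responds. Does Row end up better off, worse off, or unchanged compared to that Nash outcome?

Solve by backward induction (Player 2 leads).
- L: Row compares 3, 3, 9 and picks B; Player 2 would get 10.
- C: Row compares 20, 11, 7 and picks T; Player 2 would get 16.
- R: Row compares 6, 16, 8 and picks M; Player 2 would get 6.
Maximizing over 10, 16, 6, Player 2 chooses C. Subgame-perfect outcome: (T, C) with payoffs (20, 16).
For the simultaneous game, intersect best replies.
Row's best replies: L→B; C→T; R→M.
Player 2's best replies: T→R; M→L; B→L.
Only (B, L) has each player best-responding; Nash payoffs (9, 10).
Row earns 20 sequentially versus 9 at the Nash outcome: better off.

better off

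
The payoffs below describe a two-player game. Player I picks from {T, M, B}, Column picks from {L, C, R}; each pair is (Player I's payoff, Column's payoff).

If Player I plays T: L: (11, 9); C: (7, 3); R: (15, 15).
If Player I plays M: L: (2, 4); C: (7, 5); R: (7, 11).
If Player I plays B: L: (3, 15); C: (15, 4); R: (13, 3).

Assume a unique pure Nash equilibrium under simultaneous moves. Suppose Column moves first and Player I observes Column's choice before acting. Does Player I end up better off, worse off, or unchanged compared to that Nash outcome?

unchanged

Work backward from Player I's decision.
- L → Player I plays T (best of 11, 2, 3); Column gets 9.
- C → Player I plays B (best of 7, 7, 15); Column gets 4.
- R → Player I plays T (best of 15, 7, 13); Column gets 15.
Maximizing over 9, 4, 15, Column chooses R. Subgame-perfect outcome: (T, R) with payoffs (15, 15).
Now find the simultaneous Nash equilibrium.
Player I's best replies: L→T; C→B; R→T.
Column's best replies: T→R; M→R; B→L.
The unique mutual best reply is (T, R), giving (15, 15).
Player I earns 15 sequentially versus 15 at the Nash outcome: unchanged.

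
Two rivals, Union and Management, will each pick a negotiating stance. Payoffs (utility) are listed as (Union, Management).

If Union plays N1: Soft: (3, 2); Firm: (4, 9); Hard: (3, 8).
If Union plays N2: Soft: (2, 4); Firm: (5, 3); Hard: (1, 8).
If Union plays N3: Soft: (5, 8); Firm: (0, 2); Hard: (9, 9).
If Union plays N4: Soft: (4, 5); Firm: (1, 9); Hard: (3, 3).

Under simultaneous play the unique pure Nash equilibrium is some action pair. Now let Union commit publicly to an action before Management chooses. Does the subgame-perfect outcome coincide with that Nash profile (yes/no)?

yes

Backward induction with Union moving first.
- N1: Management compares 2, 9, 8 and picks Firm; Union would get 4.
- N2: Management compares 4, 3, 8 and picks Hard; Union would get 1.
- N3: Management compares 8, 2, 9 and picks Hard; Union would get 9.
- N4: Management compares 5, 9, 3 and picks Firm; Union would get 1.
Maximizing over 4, 1, 9, 1, Union chooses N3. Subgame-perfect outcome: (N3, Hard) with payoffs (9, 9).
For the simultaneous game, intersect best replies.
Union's best replies: Soft→N3; Firm→N2; Hard→N3.
Management's best replies: N1→Firm; N2→Hard; N3→Hard; N4→Firm.
Only (N3, Hard) has each player best-responding; Nash payoffs (9, 9).
Sequential outcome (N3, Hard) coincides with the Nash profile (N3, Hard).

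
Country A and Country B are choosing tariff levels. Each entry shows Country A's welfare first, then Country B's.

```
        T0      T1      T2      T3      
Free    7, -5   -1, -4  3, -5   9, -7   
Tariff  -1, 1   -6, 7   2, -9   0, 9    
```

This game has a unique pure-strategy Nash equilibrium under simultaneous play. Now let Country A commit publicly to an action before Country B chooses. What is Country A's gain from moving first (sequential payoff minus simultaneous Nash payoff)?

Work backward from Country B's decision.
- Free: BR = T1, leader payoff -1.
- Tariff: BR = T3, leader payoff 0.
Among -1, 0, the best is 0 at Tariff. Subgame-perfect outcome: (Tariff, T3) with payoffs (0, 9).
For the simultaneous game, intersect best replies.
Country A's best replies: T0→Free; T1→Free; T2→Free; T3→Free.
Country B's best replies: Free→T1; Tariff→T3.
Only (Free, T1) has each player best-responding; Nash payoffs (-1, -4).
Country A's commitment gain: 0 − -1 = 1.

1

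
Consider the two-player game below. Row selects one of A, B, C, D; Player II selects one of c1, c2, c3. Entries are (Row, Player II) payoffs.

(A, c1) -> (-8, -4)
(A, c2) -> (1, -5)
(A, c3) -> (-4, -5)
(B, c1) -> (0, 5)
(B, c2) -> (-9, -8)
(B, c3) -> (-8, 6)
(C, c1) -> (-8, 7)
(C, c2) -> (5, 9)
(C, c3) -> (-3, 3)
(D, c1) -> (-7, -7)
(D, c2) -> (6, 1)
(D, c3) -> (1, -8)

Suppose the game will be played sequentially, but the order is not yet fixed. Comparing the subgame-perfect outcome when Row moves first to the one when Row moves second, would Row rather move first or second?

first

If Row leads: Player II's best replies are A→c1, B→c3, C→c2, D→c2; Row's induced payoffs -8, -8, 5, 6; outcome (D, c2), payoffs (6, 1).
If Player II leads: Row's best replies are c1→B, c2→D, c3→D; Player II's induced payoffs 5, 1, -8; outcome (B, c1), payoffs (0, 5).
Row gets 6 moving first and 0 moving second, so Row prefers to move first.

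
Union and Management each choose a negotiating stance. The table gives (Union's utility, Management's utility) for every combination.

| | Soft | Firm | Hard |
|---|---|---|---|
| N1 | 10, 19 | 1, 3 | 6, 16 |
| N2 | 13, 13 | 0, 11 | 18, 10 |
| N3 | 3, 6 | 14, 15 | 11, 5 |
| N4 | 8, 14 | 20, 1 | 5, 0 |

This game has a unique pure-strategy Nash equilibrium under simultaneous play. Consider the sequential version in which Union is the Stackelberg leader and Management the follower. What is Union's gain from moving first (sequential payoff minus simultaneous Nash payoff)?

Solve by backward induction (Union leads).
- N1: BR = Soft, leader payoff 10.
- N2: BR = Soft, leader payoff 13.
- N3: BR = Firm, leader payoff 14.
- N4: BR = Soft, leader payoff 8.
Union's induced payoffs are 10, 13, 14, 8, so Union commits to N3. Subgame-perfect outcome: (N3, Firm) with payoffs (14, 15).
Now find the simultaneous Nash equilibrium.
Union's best replies: Soft→N2; Firm→N4; Hard→N2.
Management's best replies: N1→Soft; N2→Soft; N3→Firm; N4→Soft.
The unique mutual best reply is (N2, Soft), giving (13, 13).
Union's commitment gain: 14 − 13 = 1.

1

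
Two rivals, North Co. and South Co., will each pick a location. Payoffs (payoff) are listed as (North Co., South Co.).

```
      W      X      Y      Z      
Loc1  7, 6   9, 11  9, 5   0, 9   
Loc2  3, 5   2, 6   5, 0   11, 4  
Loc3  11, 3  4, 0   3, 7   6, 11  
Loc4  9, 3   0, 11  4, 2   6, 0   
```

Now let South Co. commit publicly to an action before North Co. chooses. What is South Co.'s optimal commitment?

Solve by backward induction (South Co. leads).
- W: BR = Loc3, leader payoff 3.
- X: BR = Loc1, leader payoff 11.
- Y: BR = Loc1, leader payoff 5.
- Z: BR = Loc2, leader payoff 4.
Among 3, 11, 5, 4, the best is 11 at X. Subgame-perfect outcome: (Loc1, X) with payoffs (9, 11).

X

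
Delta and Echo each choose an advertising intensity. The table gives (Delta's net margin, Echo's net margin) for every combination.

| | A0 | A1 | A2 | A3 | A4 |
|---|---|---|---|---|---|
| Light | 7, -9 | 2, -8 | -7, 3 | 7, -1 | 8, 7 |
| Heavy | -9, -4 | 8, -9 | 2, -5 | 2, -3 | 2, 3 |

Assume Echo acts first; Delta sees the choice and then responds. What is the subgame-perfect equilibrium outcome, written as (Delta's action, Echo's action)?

Delta best-responds to each possible Echo move:
- A0: Delta compares 7, -9 and picks Light; Echo would get -9.
- A1: Delta compares 2, 8 and picks Heavy; Echo would get -9.
- A2: Delta compares -7, 2 and picks Heavy; Echo would get -5.
- A3: Delta compares 7, 2 and picks Light; Echo would get -1.
- A4: Delta compares 8, 2 and picks Light; Echo would get 7.
Maximizing over -9, -9, -5, -1, 7, Echo chooses A4. Subgame-perfect outcome: (Light, A4) with payoffs (8, 7).

(Light, A4)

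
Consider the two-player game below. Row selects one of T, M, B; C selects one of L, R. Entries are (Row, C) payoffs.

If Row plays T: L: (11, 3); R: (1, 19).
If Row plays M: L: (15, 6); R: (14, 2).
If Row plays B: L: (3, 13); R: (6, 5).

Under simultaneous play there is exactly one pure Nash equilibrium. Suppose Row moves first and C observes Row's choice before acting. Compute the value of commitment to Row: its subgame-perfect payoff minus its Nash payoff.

Solve by backward induction (Row leads).
- T → C plays R (best of 3, 19); Row gets 1.
- M → C plays L (best of 6, 2); Row gets 15.
- B → C plays L (best of 13, 5); Row gets 3.
Row's induced payoffs are 1, 15, 3, so Row commits to M. Subgame-perfect outcome: (M, L) with payoffs (15, 6).
Under simultaneous play:
Row's best replies: L→M; R→M.
C's best replies: T→R; M→L; B→L.
The unique mutual best reply is (M, L), giving (15, 6).
Row's commitment gain: 15 − 15 = 0.

0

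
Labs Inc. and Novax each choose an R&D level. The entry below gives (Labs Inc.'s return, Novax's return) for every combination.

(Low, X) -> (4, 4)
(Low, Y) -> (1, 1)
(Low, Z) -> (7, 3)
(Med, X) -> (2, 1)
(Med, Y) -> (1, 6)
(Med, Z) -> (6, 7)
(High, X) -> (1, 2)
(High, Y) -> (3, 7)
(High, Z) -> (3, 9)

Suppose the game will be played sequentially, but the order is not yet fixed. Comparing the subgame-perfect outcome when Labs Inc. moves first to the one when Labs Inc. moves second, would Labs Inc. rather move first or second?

first

If Labs Inc. leads: Novax's best replies are Low→X, Med→Z, High→Z; Labs Inc.'s induced payoffs 4, 6, 3; outcome (Med, Z), payoffs (6, 7).
If Novax leads: Labs Inc.'s best replies are X→Low, Y→High, Z→Low; Novax's induced payoffs 4, 7, 3; outcome (High, Y), payoffs (3, 7).
Labs Inc. gets 6 moving first and 3 moving second, so Labs Inc. prefers to move first.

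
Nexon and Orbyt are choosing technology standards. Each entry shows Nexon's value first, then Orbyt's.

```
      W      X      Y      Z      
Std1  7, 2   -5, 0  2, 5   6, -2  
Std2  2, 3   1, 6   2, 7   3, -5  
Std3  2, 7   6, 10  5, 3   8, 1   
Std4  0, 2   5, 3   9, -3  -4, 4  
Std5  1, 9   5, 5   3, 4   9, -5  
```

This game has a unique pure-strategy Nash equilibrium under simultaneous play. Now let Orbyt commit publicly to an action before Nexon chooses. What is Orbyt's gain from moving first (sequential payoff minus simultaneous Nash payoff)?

Backward induction with Orbyt moving first.
- W: Nexon compares 7, 2, 2, 0, 1 and picks Std1; Orbyt would get 2.
- X: Nexon compares -5, 1, 6, 5, 5 and picks Std3; Orbyt would get 10.
- Y: Nexon compares 2, 2, 5, 9, 3 and picks Std4; Orbyt would get -3.
- Z: Nexon compares 6, 3, 8, -4, 9 and picks Std5; Orbyt would get -5.
Among 2, 10, -3, -5, the best is 10 at X. Subgame-perfect outcome: (Std3, X) with payoffs (6, 10).
For the simultaneous game, intersect best replies.
Nexon's best replies: W→Std1; X→Std3; Y→Std4; Z→Std5.
Orbyt's best replies: Std1→Y; Std2→Y; Std3→X; Std4→Z; Std5→W.
The unique mutual best reply is (Std3, X), giving (6, 10).
Orbyt's commitment gain: 10 − 10 = 0.

0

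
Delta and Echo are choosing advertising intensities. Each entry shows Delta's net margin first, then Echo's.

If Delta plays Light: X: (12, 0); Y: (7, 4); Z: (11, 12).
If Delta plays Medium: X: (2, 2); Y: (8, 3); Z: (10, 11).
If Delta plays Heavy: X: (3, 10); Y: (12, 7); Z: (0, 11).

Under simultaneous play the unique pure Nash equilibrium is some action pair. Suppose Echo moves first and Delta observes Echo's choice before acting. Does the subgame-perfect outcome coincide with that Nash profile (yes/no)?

yes

Backward induction with Echo moving first.
- X: BR = Light, leader payoff 0.
- Y: BR = Heavy, leader payoff 7.
- Z: BR = Light, leader payoff 12.
Echo's induced payoffs are 0, 7, 12, so Echo commits to Z. Subgame-perfect outcome: (Light, Z) with payoffs (11, 12).
Now find the simultaneous Nash equilibrium.
Delta's best replies: X→Light; Y→Heavy; Z→Light.
Echo's best replies: Light→Z; Medium→Z; Heavy→Z.
The unique mutual best reply is (Light, Z), giving (11, 12).
Sequential outcome (Light, Z) coincides with the Nash profile (Light, Z).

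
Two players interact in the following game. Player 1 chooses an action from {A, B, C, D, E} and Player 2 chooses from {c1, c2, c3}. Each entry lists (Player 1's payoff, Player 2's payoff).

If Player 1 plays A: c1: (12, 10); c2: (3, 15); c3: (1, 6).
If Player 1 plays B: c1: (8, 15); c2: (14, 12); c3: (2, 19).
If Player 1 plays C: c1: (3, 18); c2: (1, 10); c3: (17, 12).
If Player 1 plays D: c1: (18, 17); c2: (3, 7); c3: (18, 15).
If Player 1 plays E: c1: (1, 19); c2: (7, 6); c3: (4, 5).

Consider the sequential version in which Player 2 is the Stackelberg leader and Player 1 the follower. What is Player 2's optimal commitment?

c1

Backward induction with Player 2 moving first.
- c1: BR = D, leader payoff 17.
- c2: BR = B, leader payoff 12.
- c3: BR = D, leader payoff 15.
Maximizing over 17, 12, 15, Player 2 chooses c1. Subgame-perfect outcome: (D, c1) with payoffs (18, 17).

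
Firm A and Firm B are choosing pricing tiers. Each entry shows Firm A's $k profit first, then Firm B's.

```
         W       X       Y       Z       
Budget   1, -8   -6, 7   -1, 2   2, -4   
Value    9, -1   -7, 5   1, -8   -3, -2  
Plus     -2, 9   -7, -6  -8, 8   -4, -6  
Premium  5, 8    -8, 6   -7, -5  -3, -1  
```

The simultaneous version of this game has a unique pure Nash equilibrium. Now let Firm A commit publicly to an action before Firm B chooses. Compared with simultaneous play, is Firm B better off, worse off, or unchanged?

Work backward from Firm B's decision.
- Budget: BR = X, leader payoff -6.
- Value: BR = X, leader payoff -7.
- Plus: BR = W, leader payoff -2.
- Premium: BR = W, leader payoff 5.
Firm A's induced payoffs are -6, -7, -2, 5, so Firm A commits to Premium. Subgame-perfect outcome: (Premium, W) with payoffs (5, 8).
Now find the simultaneous Nash equilibrium.
Firm A's best replies: W→Value; X→Budget; Y→Value; Z→Budget.
Firm B's best replies: Budget→X; Value→X; Plus→W; Premium→W.
Only (Budget, X) has each player best-responding; Nash payoffs (-6, 7).
Firm B earns 8 sequentially versus 7 at the Nash outcome: better off.

better off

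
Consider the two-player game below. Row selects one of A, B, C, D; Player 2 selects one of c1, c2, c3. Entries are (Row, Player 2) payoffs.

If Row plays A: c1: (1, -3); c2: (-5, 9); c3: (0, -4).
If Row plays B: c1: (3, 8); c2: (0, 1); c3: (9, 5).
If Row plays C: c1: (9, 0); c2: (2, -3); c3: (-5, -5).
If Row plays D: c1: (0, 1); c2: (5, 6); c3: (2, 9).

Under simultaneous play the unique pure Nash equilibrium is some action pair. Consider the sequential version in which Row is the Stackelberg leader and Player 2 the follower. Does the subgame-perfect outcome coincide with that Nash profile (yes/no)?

yes

Solve by backward induction (Row leads).
- A → Player 2 plays c2 (best of -3, 9, -4); Row gets -5.
- B → Player 2 plays c1 (best of 8, 1, 5); Row gets 3.
- C → Player 2 plays c1 (best of 0, -3, -5); Row gets 9.
- D → Player 2 plays c3 (best of 1, 6, 9); Row gets 2.
Row's induced payoffs are -5, 3, 9, 2, so Row commits to C. Subgame-perfect outcome: (C, c1) with payoffs (9, 0).
For the simultaneous game, intersect best replies.
Row's best replies: c1→C; c2→D; c3→B.
Player 2's best replies: A→c2; B→c1; C→c1; D→c3.
Only (C, c1) has each player best-responding; Nash payoffs (9, 0).
Sequential outcome (C, c1) coincides with the Nash profile (C, c1).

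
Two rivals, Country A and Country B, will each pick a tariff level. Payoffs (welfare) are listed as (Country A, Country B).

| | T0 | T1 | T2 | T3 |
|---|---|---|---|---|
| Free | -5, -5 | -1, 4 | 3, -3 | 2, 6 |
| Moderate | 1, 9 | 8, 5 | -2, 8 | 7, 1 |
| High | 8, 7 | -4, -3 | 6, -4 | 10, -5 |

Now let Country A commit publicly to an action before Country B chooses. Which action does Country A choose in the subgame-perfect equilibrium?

High

Backward induction with Country A moving first.
- Free → Country B plays T3 (best of -5, 4, -3, 6); Country A gets 2.
- Moderate → Country B plays T0 (best of 9, 5, 8, 1); Country A gets 1.
- High → Country B plays T0 (best of 7, -3, -4, -5); Country A gets 8.
Among 2, 1, 8, the best is 8 at High. Subgame-perfect outcome: (High, T0) with payoffs (8, 7).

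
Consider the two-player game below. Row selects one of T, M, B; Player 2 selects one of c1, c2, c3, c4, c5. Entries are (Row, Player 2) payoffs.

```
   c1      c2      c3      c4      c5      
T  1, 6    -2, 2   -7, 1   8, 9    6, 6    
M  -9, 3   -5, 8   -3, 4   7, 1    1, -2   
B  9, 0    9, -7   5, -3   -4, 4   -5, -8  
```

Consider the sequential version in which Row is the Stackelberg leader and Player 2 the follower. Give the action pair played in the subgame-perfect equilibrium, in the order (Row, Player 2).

(T, c4)

Backward induction with Row moving first.
- T: BR = c4, leader payoff 8.
- M: BR = c2, leader payoff -5.
- B: BR = c4, leader payoff -4.
Maximizing over 8, -5, -4, Row chooses T. Subgame-perfect outcome: (T, c4) with payoffs (8, 9).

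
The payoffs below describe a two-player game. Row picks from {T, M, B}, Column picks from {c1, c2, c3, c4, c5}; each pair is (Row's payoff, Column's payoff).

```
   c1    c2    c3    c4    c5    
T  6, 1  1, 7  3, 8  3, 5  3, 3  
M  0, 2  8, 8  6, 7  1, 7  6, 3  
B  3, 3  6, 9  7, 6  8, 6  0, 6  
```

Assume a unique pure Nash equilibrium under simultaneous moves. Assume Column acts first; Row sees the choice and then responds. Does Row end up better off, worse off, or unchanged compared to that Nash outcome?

unchanged

Solve by backward induction (Column leads).
- c1: Row compares 6, 0, 3 and picks T; Column would get 1.
- c2: Row compares 1, 8, 6 and picks M; Column would get 8.
- c3: Row compares 3, 6, 7 and picks B; Column would get 6.
- c4: Row compares 3, 1, 8 and picks B; Column would get 6.
- c5: Row compares 3, 6, 0 and picks M; Column would get 3.
Column's induced payoffs are 1, 8, 6, 6, 3, so Column commits to c2. Subgame-perfect outcome: (M, c2) with payoffs (8, 8).
Under simultaneous play:
Row's best replies: c1→T; c2→M; c3→B; c4→B; c5→M.
Column's best replies: T→c3; M→c2; B→c2.
Only (M, c2) has each player best-responding; Nash payoffs (8, 8).
Row earns 8 sequentially versus 8 at the Nash outcome: unchanged.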